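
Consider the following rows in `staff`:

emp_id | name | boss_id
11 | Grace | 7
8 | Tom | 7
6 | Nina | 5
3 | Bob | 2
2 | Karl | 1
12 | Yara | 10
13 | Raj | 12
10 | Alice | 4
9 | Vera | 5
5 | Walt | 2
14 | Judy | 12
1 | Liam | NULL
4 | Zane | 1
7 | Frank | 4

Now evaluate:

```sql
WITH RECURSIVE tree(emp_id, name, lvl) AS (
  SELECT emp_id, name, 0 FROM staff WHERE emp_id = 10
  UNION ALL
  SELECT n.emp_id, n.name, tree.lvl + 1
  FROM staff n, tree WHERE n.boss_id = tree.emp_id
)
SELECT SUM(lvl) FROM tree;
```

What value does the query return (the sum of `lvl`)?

5

Base: emp_id=10 (Alice) at lvl 0.
Iteration 1: rows with boss_id in {10} -> Yara (id 12, lvl 1).
Iteration 2: rows with boss_id in {12} -> Raj (id 13, lvl 2), Judy (id 14, lvl 2).
Iteration 3: no rows with boss_id in {13,14}; recursion stops.
SUM(lvl) = 0 + 1 + 2 + 2 = 5.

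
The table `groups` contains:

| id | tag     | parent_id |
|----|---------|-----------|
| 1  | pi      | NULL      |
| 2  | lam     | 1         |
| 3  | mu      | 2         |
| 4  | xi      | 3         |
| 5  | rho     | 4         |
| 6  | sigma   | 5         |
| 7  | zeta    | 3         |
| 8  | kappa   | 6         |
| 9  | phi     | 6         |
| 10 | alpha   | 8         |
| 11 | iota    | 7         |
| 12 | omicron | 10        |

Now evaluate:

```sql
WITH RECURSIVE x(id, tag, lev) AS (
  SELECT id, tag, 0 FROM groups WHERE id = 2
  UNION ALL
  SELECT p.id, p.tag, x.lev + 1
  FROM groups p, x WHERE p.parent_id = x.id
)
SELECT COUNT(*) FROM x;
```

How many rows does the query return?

11

Base: id=2 (lam) at lev 0.
Iteration 1: rows with parent_id in {2} -> mu (id 3, lev 1).
Iteration 2: rows with parent_id in {3} -> xi (id 4, lev 2), zeta (id 7, lev 2).
Iteration 3: rows with parent_id in {4,7} -> rho (id 5, lev 3), iota (id 11, lev 3).
Iteration 4: rows with parent_id in {5,11} -> sigma (id 6, lev 4).
Iteration 5: rows with parent_id in {6} -> kappa (id 8, lev 5), phi (id 9, lev 5).
Iteration 6: rows with parent_id in {8,9} -> alpha (id 10, lev 6).
Iteration 7: rows with parent_id in {10} -> omicron (id 12, lev 7).
Iteration 8: no rows with parent_id in {12}; recursion stops.
Total rows emitted: 11.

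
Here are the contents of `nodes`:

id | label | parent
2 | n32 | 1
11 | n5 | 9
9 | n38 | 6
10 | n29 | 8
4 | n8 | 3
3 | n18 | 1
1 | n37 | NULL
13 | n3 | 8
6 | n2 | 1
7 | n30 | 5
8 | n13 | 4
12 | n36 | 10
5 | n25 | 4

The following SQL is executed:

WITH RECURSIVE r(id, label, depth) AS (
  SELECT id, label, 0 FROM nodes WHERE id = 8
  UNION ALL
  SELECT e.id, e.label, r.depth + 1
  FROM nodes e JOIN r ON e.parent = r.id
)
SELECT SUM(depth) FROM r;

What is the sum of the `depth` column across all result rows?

Base: id=8 (n13) at depth 0.
Iteration 1: rows with parent in {8} -> n29 (id 10, depth 1), n3 (id 13, depth 1).
Iteration 2: rows with parent in {10,13} -> n36 (id 12, depth 2).
Iteration 3: no rows with parent in {12}; recursion stops.
SUM(depth) = 0 + 1 + 1 + 2 = 4.

4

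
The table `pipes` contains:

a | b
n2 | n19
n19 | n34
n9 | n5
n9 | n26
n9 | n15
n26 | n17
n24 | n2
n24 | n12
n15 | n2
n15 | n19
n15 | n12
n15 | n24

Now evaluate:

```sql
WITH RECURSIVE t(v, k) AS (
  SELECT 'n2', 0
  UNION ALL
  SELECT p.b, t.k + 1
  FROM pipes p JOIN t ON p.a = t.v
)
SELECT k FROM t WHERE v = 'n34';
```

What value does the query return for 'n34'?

2

Base: (n2, k=0).
Iteration 1: edges from {n2} -> (n19, k=1).
Iteration 2: edges from {n19} -> (n34, k=2).
Iteration 3: no outgoing edges from {n34}; recursion stops.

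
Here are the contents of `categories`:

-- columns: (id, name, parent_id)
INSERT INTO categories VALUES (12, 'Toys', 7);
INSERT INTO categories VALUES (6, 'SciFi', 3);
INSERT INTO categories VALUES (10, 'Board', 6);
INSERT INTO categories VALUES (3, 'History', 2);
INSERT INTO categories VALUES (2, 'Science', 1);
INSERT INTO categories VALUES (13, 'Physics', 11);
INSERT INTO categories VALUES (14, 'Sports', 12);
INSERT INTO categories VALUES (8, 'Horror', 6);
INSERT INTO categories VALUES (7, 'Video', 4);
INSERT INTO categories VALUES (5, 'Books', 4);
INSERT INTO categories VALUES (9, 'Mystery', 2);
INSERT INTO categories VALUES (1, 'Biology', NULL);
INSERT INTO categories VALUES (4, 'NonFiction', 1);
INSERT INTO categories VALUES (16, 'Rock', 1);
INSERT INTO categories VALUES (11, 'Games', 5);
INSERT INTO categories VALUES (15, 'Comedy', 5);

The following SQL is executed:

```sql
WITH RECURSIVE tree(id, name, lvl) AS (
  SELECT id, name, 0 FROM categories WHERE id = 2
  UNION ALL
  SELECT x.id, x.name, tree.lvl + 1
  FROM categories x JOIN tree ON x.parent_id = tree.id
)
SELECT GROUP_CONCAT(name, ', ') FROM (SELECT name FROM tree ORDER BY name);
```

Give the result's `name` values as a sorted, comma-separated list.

Base: id=2 (Science) at lvl 0.
Iteration 1: rows with parent_id in {2} -> History (id 3, lvl 1), Mystery (id 9, lvl 1).
Iteration 2: rows with parent_id in {3,9} -> SciFi (id 6, lvl 2).
Iteration 3: rows with parent_id in {6} -> Horror (id 8, lvl 3), Board (id 10, lvl 3).
Iteration 4: no rows with parent_id in {8,10}; recursion stops.

Board, History, Horror, Mystery, SciFi, Science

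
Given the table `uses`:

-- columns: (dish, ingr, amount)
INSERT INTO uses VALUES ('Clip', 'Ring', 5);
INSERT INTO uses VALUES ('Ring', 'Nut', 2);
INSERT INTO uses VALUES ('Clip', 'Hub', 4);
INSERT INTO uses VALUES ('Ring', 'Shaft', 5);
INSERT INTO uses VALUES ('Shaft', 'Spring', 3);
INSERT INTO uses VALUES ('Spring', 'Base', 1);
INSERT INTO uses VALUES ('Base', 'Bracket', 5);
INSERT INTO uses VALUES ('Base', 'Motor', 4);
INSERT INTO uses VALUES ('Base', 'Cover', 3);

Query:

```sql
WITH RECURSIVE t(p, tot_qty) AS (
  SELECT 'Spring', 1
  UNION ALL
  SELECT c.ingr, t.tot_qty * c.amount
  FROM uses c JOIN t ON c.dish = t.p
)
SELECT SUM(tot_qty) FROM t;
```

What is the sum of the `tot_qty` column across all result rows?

Base: (Spring, tot_qty=1).
Iteration 1: components of {Spring} -> Base = 1*1 = 1.
Iteration 2: components of {Base} -> Bracket = 1*5 = 5, Cover = 1*3 = 3, Motor = 1*4 = 4.
Iteration 3: no further components; recursion stops.
SUM(tot_qty) = 1 + 1 + 5 + 4 + 3 = 14.

14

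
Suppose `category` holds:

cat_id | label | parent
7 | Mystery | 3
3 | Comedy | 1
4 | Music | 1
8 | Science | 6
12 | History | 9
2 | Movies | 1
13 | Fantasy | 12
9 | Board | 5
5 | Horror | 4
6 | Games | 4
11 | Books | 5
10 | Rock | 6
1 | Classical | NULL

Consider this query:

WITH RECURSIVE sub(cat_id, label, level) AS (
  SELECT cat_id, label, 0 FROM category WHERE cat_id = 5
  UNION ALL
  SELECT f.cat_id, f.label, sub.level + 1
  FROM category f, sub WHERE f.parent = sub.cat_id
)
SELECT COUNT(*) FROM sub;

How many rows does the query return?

5

Base: cat_id=5 (Horror) at level 0.
Iteration 1: rows with parent in {5} -> Board (id 9, level 1), Books (id 11, level 1).
Iteration 2: rows with parent in {9,11} -> History (id 12, level 2).
Iteration 3: rows with parent in {12} -> Fantasy (id 13, level 3).
Iteration 4: no rows with parent in {13}; recursion stops.
Total rows emitted: 5.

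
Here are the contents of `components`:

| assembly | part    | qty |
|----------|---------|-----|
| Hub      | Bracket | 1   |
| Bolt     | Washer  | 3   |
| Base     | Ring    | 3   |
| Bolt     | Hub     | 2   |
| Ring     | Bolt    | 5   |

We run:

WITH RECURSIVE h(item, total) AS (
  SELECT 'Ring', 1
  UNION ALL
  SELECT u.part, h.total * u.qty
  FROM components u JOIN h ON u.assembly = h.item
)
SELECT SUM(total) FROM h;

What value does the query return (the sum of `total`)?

Base: (Ring, total=1).
Iteration 1: components of {Ring} -> Bolt = 1*5 = 5.
Iteration 2: components of {Bolt} -> Hub = 5*2 = 10, Washer = 5*3 = 15.
Iteration 3: components of {Hub,Washer} -> Bracket = 10*1 = 10.
Iteration 4: no further components; recursion stops.
SUM(total) = 1 + 5 + 10 + 15 + 10 = 41.

41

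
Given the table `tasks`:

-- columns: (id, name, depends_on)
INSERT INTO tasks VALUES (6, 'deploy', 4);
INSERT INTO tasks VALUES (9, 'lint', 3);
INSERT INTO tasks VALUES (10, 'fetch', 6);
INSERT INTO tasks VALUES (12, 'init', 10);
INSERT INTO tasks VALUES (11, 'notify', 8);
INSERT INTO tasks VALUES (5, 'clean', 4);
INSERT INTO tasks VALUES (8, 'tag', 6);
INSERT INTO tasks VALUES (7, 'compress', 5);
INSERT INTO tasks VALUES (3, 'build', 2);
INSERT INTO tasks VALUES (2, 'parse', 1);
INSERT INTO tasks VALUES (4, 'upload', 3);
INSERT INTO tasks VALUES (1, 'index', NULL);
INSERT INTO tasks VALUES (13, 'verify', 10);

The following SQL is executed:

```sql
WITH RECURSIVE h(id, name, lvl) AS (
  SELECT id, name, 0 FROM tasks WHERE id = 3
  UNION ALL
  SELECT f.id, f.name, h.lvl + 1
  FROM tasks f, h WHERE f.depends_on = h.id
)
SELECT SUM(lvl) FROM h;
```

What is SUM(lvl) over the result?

Base: id=3 (build) at lvl 0.
Iteration 1: rows with depends_on in {3} -> upload (id 4, lvl 1), lint (id 9, lvl 1).
Iteration 2: rows with depends_on in {4,9} -> clean (id 5, lvl 2), deploy (id 6, lvl 2).
Iteration 3: rows with depends_on in {5,6} -> compress (id 7, lvl 3), tag (id 8, lvl 3), fetch (id 10, lvl 3).
Iteration 4: rows with depends_on in {7,8,10} -> notify (id 11, lvl 4), init (id 12, lvl 4), verify (id 13, lvl 4).
Iteration 5: no rows with depends_on in {11,12,13}; recursion stops.
SUM(lvl) = 0 + 1 + 1 + 2 + 2 + 3 + 3 + 3 + 4 + 4 + 4 = 27.

27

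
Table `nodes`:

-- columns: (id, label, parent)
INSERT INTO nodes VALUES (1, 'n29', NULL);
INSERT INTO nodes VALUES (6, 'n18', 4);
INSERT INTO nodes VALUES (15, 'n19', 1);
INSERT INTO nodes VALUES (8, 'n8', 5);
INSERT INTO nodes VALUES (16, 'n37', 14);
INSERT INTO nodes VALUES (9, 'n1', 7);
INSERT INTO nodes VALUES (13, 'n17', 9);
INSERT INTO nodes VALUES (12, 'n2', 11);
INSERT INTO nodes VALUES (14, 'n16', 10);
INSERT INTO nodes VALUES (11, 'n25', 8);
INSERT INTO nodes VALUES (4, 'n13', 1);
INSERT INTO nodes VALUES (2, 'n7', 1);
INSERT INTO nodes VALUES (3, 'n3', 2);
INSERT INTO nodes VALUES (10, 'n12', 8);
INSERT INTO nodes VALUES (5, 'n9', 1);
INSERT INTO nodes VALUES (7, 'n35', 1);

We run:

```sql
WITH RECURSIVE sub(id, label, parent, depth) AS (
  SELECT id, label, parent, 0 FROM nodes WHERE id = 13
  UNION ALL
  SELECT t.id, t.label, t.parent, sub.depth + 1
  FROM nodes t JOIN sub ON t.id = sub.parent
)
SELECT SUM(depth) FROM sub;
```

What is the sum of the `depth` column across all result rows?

6

Base: id=13 (n17), parent=9, depth 0.
Iteration 1: join on id=9 -> n1 (id 9, parent=7, depth 1).
Iteration 2: join on id=7 -> n35 (id 7, parent=1, depth 2).
Iteration 3: join on id=1 -> n29 (id 1, parent=NULL, depth 3).
Iteration 4: parent is NULL; no match; recursion stops.
SUM(depth) = 0 + 1 + 2 + 3 = 6.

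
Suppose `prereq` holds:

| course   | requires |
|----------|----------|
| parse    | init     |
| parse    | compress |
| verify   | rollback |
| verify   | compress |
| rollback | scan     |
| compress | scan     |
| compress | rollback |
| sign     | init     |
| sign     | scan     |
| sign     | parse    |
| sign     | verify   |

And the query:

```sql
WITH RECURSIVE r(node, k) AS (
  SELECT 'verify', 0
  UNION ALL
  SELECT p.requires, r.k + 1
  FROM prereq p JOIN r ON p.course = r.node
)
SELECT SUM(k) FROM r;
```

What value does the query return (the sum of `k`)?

11

Base: (verify, k=0).
Iteration 1: edges from {verify} -> (compress, k=1), (rollback, k=1).
Iteration 2: edges from {compress,rollback} -> (rollback, k=2), (scan, k=2) x2. [UNION ALL keeps all 3 new rows, including repeats]
Iteration 3: edges from {rollback,scan} -> (scan, k=3).
Iteration 4: no outgoing edges from {scan}; recursion stops.
SUM(k) = 0 + 1 + 1 + 2 + 2 + 2 + 3 = 11.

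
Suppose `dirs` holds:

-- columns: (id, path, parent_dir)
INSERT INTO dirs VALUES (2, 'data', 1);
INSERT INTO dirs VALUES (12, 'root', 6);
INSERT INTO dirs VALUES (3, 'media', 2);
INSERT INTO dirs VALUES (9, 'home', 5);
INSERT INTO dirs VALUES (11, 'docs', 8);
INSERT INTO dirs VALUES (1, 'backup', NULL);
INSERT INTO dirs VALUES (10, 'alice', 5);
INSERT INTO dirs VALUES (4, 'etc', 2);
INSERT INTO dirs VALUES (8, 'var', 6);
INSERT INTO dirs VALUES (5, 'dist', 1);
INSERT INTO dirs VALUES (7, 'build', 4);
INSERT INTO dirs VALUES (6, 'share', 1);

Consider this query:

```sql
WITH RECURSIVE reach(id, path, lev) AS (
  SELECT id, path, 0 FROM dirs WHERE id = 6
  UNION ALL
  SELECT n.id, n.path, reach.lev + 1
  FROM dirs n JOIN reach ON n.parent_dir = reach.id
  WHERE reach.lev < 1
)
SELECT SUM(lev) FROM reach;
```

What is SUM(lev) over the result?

2

Base: id=6 (share) at lev 0.
Iteration 1: rows with parent_dir in {6} -> var (id 8, lev 1), root (id 12, lev 1).
Iteration 2: lev < 1 fails for all current rows; recursion stops.
SUM(lev) = 0 + 1 + 1 = 2.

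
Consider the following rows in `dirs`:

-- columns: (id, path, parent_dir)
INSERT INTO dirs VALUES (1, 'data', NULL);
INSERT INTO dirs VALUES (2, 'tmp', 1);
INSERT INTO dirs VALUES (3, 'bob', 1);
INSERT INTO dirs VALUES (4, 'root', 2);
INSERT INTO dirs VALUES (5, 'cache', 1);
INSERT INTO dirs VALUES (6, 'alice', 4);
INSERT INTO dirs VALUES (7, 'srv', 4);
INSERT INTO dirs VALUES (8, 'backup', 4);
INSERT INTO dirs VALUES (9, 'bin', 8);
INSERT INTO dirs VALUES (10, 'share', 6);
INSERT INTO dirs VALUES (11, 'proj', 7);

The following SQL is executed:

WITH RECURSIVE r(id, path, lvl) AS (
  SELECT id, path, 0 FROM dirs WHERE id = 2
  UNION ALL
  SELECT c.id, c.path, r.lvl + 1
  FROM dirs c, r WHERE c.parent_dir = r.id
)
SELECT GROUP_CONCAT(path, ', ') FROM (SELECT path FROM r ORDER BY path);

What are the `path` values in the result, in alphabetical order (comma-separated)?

alice, backup, bin, proj, root, share, srv, tmp

Base: id=2 (tmp) at lvl 0.
Iteration 1: rows with parent_dir in {2} -> root (id 4, lvl 1).
Iteration 2: rows with parent_dir in {4} -> alice (id 6, lvl 2), srv (id 7, lvl 2), backup (id 8, lvl 2).
Iteration 3: rows with parent_dir in {6,7,8} -> bin (id 9, lvl 3), share (id 10, lvl 3), proj (id 11, lvl 3).
Iteration 4: no rows with parent_dir in {9,10,11}; recursion stops.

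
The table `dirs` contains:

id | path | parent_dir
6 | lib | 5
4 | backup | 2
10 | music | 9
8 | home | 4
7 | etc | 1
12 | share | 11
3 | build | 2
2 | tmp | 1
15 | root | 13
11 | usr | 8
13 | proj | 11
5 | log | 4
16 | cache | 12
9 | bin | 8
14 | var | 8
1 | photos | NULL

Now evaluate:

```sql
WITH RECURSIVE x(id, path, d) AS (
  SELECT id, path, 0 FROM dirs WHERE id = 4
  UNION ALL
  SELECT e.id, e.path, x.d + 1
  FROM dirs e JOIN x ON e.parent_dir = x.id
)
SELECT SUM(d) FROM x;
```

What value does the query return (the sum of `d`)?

Base: id=4 (backup) at d 0.
Iteration 1: rows with parent_dir in {4} -> log (id 5, d 1), home (id 8, d 1).
Iteration 2: rows with parent_dir in {5,8} -> lib (id 6, d 2), bin (id 9, d 2), usr (id 11, d 2), var (id 14, d 2).
Iteration 3: rows with parent_dir in {6,9,11,14} -> music (id 10, d 3), share (id 12, d 3), proj (id 13, d 3).
Iteration 4: rows with parent_dir in {10,12,13} -> root (id 15, d 4), cache (id 16, d 4).
Iteration 5: no rows with parent_dir in {15,16}; recursion stops.
SUM(d) = 0 + 1 + 1 + 2 + 2 + 2 + 2 + 3 + 3 + 3 + 4 + 4 = 27.

27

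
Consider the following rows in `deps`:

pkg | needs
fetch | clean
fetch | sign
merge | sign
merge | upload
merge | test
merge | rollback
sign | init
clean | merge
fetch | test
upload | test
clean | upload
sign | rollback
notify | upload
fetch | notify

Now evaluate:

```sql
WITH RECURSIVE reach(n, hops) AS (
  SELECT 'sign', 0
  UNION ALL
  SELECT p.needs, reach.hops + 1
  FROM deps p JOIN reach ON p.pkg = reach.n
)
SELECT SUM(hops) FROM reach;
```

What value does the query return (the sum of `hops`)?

2

Base: (sign, hops=0).
Iteration 1: edges from {sign} -> (init, hops=1), (rollback, hops=1).
Iteration 2: no outgoing edges from {init,rollback}; recursion stops.
SUM(hops) = 0 + 1 + 1 = 2.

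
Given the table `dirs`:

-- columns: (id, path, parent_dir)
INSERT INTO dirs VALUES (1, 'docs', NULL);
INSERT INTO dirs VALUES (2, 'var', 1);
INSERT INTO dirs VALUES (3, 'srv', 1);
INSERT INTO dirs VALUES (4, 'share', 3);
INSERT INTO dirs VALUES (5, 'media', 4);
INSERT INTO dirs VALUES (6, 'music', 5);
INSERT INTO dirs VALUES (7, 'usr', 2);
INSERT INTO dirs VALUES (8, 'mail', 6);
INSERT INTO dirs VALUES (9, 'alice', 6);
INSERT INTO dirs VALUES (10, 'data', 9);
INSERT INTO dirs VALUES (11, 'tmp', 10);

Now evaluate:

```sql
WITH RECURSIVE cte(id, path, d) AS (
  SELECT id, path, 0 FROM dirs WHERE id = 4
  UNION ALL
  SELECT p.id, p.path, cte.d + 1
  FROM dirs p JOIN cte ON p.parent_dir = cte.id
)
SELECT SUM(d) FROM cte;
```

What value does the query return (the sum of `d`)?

18

Base: id=4 (share) at d 0.
Iteration 1: rows with parent_dir in {4} -> media (id 5, d 1).
Iteration 2: rows with parent_dir in {5} -> music (id 6, d 2).
Iteration 3: rows with parent_dir in {6} -> mail (id 8, d 3), alice (id 9, d 3).
Iteration 4: rows with parent_dir in {8,9} -> data (id 10, d 4).
Iteration 5: rows with parent_dir in {10} -> tmp (id 11, d 5).
Iteration 6: no rows with parent_dir in {11}; recursion stops.
SUM(d) = 0 + 1 + 2 + 3 + 3 + 4 + 5 = 18.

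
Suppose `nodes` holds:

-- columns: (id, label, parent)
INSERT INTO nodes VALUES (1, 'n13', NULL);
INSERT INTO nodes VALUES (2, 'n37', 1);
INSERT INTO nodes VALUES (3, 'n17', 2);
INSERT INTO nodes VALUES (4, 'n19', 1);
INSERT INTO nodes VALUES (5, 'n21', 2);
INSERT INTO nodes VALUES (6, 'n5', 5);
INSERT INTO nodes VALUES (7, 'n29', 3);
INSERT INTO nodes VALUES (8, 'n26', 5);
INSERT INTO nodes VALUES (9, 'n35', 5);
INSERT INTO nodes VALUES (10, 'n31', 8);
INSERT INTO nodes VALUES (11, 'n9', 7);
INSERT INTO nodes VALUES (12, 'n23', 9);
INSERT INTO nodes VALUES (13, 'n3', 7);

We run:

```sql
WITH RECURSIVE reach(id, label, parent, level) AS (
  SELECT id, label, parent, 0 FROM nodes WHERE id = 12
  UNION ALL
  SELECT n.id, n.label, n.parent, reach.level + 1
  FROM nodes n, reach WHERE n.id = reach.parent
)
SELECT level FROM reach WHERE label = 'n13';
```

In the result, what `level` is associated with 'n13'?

4

Base: id=12 (n23), parent=9, level 0.
Iteration 1: join on id=9 -> n35 (id 9, parent=5, level 1).
Iteration 2: join on id=5 -> n21 (id 5, parent=2, level 2).
Iteration 3: join on id=2 -> n37 (id 2, parent=1, level 3).
Iteration 4: join on id=1 -> n13 (id 1, parent=NULL, level 4).
Iteration 5: parent is NULL; no match; recursion stops.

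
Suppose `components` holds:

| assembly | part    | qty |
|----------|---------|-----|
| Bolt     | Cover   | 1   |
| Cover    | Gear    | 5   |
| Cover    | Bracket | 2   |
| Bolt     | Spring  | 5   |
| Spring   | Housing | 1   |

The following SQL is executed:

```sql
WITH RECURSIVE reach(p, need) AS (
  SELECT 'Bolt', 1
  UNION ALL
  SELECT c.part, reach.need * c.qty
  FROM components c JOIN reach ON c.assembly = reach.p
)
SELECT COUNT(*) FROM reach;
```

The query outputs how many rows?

6

Base: (Bolt, need=1).
Iteration 1: components of {Bolt} -> Cover = 1*1 = 1, Spring = 1*5 = 5.
Iteration 2: components of {Cover,Spring} -> Bracket = 1*2 = 2, Gear = 1*5 = 5, Housing = 5*1 = 5.
Iteration 3: no further components; recursion stops.
Total rows emitted: 6.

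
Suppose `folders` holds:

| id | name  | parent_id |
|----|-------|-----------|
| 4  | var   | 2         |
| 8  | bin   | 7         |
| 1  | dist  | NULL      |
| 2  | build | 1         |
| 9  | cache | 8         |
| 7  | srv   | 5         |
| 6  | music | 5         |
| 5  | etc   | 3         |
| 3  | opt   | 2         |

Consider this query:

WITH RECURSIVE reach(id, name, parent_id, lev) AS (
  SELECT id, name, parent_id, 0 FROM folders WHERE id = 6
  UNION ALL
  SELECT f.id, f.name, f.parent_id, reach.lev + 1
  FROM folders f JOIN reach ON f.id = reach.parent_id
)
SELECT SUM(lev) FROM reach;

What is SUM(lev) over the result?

10

Base: id=6 (music), parent_id=5, lev 0.
Iteration 1: join on id=5 -> etc (id 5, parent_id=3, lev 1).
Iteration 2: join on id=3 -> opt (id 3, parent_id=2, lev 2).
Iteration 3: join on id=2 -> build (id 2, parent_id=1, lev 3).
Iteration 4: join on id=1 -> dist (id 1, parent_id=NULL, lev 4).
Iteration 5: parent_id is NULL; no match; recursion stops.
SUM(lev) = 0 + 1 + 2 + 3 + 4 = 10.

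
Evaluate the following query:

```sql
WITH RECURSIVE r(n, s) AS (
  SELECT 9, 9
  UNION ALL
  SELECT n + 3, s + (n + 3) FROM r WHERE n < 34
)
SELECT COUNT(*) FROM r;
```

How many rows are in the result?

10

Base: n=9, s=9.
Iteration 1: 9 < 34 holds -> n = 9 + 3 = 12, s = 9 + 12 = 21.
Iteration 2: 12 < 34 holds -> n = 12 + 3 = 15, s = 21 + 15 = 36.
Iteration 3: 15 < 34 holds -> n = 15 + 3 = 18, s = 36 + 18 = 54.
Iteration 4: 18 < 34 holds -> n = 18 + 3 = 21, s = 54 + 21 = 75.
Iteration 5: 21 < 34 holds -> n = 21 + 3 = 24, s = 75 + 24 = 99.
Iteration 6: 24 < 34 holds -> n = 24 + 3 = 27, s = 99 + 27 = 126.
Iteration 7: 27 < 34 holds -> n = 27 + 3 = 30, s = 126 + 30 = 156.
Iteration 8: 30 < 34 holds -> n = 30 + 3 = 33, s = 156 + 33 = 189.
Iteration 9: 33 < 34 holds -> n = 33 + 3 = 36, s = 189 + 36 = 225.
Iteration 10: 36 < 34 fails; recursion stops.
Total rows emitted: 10.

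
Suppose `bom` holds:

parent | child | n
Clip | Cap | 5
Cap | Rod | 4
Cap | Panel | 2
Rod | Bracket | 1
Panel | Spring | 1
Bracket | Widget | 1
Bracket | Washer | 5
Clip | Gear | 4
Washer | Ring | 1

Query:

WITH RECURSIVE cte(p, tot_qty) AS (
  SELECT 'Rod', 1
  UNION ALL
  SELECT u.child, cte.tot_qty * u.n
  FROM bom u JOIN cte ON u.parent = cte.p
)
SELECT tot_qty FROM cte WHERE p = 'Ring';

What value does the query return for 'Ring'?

Base: (Rod, tot_qty=1).
Iteration 1: components of {Rod} -> Bracket = 1*1 = 1.
Iteration 2: components of {Bracket} -> Washer = 1*5 = 5, Widget = 1*1 = 1.
Iteration 3: components of {Washer,Widget} -> Ring = 5*1 = 5.
Iteration 4: no further components; recursion stops.

5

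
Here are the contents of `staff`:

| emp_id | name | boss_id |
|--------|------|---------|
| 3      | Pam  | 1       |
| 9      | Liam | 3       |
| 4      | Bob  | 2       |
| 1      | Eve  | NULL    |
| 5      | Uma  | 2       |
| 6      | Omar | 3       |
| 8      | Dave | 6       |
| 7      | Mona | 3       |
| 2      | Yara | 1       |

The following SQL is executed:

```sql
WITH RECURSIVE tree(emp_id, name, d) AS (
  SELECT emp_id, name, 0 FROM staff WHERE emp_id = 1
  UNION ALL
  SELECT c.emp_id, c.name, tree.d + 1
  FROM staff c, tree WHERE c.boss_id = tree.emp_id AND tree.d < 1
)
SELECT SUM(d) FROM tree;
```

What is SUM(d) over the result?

2

Base: emp_id=1 (Eve) at d 0.
Iteration 1: rows with boss_id in {1} -> Yara (id 2, d 1), Pam (id 3, d 1).
Iteration 2: d < 1 fails for all current rows; recursion stops.
SUM(d) = 0 + 1 + 1 = 2.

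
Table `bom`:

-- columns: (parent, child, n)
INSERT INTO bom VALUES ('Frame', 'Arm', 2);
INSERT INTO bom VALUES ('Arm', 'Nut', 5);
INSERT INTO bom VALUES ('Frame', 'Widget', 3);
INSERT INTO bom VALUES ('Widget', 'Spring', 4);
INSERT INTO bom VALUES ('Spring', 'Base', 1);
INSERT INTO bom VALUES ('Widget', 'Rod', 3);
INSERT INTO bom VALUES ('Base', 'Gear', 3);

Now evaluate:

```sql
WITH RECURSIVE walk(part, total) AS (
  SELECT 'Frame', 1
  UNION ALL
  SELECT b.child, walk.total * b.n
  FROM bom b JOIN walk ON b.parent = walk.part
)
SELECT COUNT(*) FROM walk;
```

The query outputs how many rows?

Base: (Frame, total=1).
Iteration 1: components of {Frame} -> Arm = 1*2 = 2, Widget = 1*3 = 3.
Iteration 2: components of {Arm,Widget} -> Nut = 2*5 = 10, Rod = 3*3 = 9, Spring = 3*4 = 12.
Iteration 3: components of {Nut,Rod,Spring} -> Base = 12*1 = 12.
Iteration 4: components of {Base} -> Gear = 12*3 = 36.
Iteration 5: no further components; recursion stops.
Total rows emitted: 8.

8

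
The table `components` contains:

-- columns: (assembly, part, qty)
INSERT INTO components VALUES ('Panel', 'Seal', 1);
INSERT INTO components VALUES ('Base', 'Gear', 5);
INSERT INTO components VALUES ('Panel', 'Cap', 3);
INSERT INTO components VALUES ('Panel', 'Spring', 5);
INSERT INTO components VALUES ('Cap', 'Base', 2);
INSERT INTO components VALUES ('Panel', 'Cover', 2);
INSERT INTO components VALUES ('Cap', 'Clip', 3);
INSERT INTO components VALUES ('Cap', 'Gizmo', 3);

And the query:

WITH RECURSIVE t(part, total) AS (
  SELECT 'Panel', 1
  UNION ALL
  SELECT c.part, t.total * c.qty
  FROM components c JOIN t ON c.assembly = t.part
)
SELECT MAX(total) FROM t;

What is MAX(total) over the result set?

Base: (Panel, total=1).
Iteration 1: components of {Panel} -> Cap = 1*3 = 3, Cover = 1*2 = 2, Seal = 1*1 = 1, Spring = 1*5 = 5.
Iteration 2: components of {Cap,Cover,Seal,Spring} -> Base = 3*2 = 6, Clip = 3*3 = 9, Gizmo = 3*3 = 9.
Iteration 3: components of {Base,Clip,Gizmo} -> Gear = 6*5 = 30.
Iteration 4: no further components; recursion stops.
total values: 1, 1, 5, 3, 2, 9, 9, 6, 30; the maximum is 30.

30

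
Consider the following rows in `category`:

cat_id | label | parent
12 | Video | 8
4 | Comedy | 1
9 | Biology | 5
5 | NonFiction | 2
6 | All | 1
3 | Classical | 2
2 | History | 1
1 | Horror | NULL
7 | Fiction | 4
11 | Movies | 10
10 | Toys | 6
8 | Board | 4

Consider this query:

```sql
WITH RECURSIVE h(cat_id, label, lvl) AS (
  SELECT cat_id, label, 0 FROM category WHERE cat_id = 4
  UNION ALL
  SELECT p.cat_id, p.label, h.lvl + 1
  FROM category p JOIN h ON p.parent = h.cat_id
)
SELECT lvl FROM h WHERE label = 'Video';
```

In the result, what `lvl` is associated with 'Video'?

2

Base: cat_id=4 (Comedy) at lvl 0.
Iteration 1: rows with parent in {4} -> Fiction (id 7, lvl 1), Board (id 8, lvl 1).
Iteration 2: rows with parent in {7,8} -> Video (id 12, lvl 2).
Iteration 3: no rows with parent in {12}; recursion stops.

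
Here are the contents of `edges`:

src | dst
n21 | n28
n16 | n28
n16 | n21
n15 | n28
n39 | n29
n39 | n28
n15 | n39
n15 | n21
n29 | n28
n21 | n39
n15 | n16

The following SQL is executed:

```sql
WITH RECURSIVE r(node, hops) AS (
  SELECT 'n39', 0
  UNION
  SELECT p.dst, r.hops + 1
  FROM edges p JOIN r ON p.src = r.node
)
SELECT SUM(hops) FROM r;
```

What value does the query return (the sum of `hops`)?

Base: (n39, hops=0).
Iteration 1: edges from {n39} -> (n28, hops=1), (n29, hops=1).
Iteration 2: edges from {n28,n29} -> (n28, hops=2).
Iteration 3: no outgoing edges from {n28}; recursion stops.
SUM(hops) = 0 + 1 + 1 + 2 = 4.

4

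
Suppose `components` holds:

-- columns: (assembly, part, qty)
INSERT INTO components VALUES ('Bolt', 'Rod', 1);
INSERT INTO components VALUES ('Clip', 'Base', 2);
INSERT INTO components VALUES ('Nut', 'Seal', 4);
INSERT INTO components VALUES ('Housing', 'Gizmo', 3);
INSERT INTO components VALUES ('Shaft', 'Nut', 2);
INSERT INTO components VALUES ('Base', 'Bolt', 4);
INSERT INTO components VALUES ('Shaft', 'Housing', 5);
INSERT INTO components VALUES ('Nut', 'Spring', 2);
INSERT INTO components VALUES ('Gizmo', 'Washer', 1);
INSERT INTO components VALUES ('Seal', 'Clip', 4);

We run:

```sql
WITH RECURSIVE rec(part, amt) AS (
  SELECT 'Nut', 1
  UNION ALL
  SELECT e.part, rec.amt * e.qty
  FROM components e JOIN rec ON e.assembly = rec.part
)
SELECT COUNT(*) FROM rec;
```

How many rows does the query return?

Base: (Nut, amt=1).
Iteration 1: components of {Nut} -> Seal = 1*4 = 4, Spring = 1*2 = 2.
Iteration 2: components of {Seal,Spring} -> Clip = 4*4 = 16.
Iteration 3: components of {Clip} -> Base = 16*2 = 32.
Iteration 4: components of {Base} -> Bolt = 32*4 = 128.
Iteration 5: components of {Bolt} -> Rod = 128*1 = 128.
Iteration 6: no further components; recursion stops.
Total rows emitted: 7.

7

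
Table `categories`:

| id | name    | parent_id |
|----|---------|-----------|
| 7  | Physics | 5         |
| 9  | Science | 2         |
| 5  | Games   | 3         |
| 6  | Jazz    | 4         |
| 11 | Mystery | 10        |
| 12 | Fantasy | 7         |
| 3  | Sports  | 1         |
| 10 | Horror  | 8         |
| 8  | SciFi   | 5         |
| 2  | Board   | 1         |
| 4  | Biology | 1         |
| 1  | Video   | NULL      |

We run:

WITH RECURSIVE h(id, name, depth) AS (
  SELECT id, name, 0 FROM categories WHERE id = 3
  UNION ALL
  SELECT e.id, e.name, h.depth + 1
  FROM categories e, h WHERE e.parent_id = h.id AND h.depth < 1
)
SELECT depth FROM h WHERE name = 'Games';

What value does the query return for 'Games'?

1

Base: id=3 (Sports) at depth 0.
Iteration 1: rows with parent_id in {3} -> Games (id 5, depth 1).
Iteration 2: depth < 1 fails for all current rows; recursion stops.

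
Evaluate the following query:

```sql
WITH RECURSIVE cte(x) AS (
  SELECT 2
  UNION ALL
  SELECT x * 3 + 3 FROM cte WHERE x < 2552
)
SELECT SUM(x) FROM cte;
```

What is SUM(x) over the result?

11468

Base: x=2.
Iteration 1: 2 < 2552 holds -> x = 2 * 3 + 3 = 9.
Iteration 2: 9 < 2552 holds -> x = 9 * 3 + 3 = 30.
Iteration 3: 30 < 2552 holds -> x = 30 * 3 + 3 = 93.
Iteration 4: 93 < 2552 holds -> x = 93 * 3 + 3 = 282.
Iteration 5: 282 < 2552 holds -> x = 282 * 3 + 3 = 849.
Iteration 6: 849 < 2552 holds -> x = 849 * 3 + 3 = 2550.
Iteration 7: 2550 < 2552 holds -> x = 2550 * 3 + 3 = 7653.
Iteration 8: 7653 < 2552 fails; recursion stops.
SUM(x) = 2 + 9 + 30 + 93 + 282 + 849 + 2550 + 7653 = 11468.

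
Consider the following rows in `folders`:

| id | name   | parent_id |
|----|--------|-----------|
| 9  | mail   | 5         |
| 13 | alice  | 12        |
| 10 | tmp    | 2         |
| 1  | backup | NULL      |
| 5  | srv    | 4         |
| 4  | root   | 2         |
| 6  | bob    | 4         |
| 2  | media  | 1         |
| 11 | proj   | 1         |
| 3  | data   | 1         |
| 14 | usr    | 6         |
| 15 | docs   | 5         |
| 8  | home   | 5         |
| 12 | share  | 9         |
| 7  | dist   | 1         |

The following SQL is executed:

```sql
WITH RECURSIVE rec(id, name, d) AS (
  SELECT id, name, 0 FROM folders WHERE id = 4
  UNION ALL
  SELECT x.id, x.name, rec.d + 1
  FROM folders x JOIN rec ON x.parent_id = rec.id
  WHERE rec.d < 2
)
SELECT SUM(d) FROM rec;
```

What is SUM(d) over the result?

10

Base: id=4 (root) at d 0.
Iteration 1: rows with parent_id in {4} -> srv (id 5, d 1), bob (id 6, d 1).
Iteration 2: rows with parent_id in {5,6} -> home (id 8, d 2), mail (id 9, d 2), usr (id 14, d 2), docs (id 15, d 2).
Iteration 3: d < 2 fails for all current rows; recursion stops.
SUM(d) = 0 + 1 + 1 + 2 + 2 + 2 + 2 = 10.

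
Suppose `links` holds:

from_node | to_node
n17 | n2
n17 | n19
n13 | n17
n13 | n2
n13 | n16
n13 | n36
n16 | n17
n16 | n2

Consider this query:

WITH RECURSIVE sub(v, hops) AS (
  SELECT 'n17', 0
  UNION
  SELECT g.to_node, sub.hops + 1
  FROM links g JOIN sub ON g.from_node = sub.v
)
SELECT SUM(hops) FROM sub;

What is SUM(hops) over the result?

2

Base: (n17, hops=0).
Iteration 1: edges from {n17} -> (n19, hops=1), (n2, hops=1).
Iteration 2: no outgoing edges from {n19,n2}; recursion stops.
SUM(hops) = 0 + 1 + 1 = 2.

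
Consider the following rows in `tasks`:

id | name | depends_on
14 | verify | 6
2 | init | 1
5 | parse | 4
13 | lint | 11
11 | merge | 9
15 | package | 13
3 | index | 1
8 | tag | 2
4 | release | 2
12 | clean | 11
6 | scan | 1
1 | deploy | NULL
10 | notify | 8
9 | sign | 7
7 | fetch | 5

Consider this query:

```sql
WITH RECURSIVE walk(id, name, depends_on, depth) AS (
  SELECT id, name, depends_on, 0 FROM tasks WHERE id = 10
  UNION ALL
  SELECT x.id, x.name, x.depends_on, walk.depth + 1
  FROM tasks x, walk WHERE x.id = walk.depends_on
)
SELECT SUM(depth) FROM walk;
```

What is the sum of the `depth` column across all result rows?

6

Base: id=10 (notify), depends_on=8, depth 0.
Iteration 1: join on id=8 -> tag (id 8, depends_on=2, depth 1).
Iteration 2: join on id=2 -> init (id 2, depends_on=1, depth 2).
Iteration 3: join on id=1 -> deploy (id 1, depends_on=NULL, depth 3).
Iteration 4: depends_on is NULL; no match; recursion stops.
SUM(depth) = 0 + 1 + 2 + 3 = 6.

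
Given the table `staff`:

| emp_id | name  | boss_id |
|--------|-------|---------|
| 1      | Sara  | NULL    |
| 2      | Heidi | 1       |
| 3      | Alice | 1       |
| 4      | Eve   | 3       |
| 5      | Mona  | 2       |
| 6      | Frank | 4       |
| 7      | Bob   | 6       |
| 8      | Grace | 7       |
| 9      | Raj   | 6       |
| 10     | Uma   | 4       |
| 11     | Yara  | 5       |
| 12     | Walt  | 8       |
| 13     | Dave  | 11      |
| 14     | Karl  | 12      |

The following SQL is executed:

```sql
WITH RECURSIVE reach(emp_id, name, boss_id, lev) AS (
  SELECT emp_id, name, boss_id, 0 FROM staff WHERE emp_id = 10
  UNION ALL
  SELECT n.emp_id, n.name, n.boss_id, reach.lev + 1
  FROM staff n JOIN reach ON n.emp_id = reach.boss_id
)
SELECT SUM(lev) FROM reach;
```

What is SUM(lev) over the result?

Base: emp_id=10 (Uma), boss_id=4, lev 0.
Iteration 1: join on emp_id=4 -> Eve (id 4, boss_id=3, lev 1).
Iteration 2: join on emp_id=3 -> Alice (id 3, boss_id=1, lev 2).
Iteration 3: join on emp_id=1 -> Sara (id 1, boss_id=NULL, lev 3).
Iteration 4: boss_id is NULL; no match; recursion stops.
SUM(lev) = 0 + 1 + 2 + 3 = 6.

6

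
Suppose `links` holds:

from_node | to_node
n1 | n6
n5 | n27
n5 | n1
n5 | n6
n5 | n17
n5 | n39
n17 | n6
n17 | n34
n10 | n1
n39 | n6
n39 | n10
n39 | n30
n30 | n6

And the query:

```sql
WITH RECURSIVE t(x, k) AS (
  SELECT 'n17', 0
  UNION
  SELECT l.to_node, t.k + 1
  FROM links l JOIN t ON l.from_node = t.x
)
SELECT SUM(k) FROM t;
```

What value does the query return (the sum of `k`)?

Base: (n17, k=0).
Iteration 1: edges from {n17} -> (n34, k=1), (n6, k=1).
Iteration 2: no outgoing edges from {n34,n6}; recursion stops.
SUM(k) = 0 + 1 + 1 = 2.

2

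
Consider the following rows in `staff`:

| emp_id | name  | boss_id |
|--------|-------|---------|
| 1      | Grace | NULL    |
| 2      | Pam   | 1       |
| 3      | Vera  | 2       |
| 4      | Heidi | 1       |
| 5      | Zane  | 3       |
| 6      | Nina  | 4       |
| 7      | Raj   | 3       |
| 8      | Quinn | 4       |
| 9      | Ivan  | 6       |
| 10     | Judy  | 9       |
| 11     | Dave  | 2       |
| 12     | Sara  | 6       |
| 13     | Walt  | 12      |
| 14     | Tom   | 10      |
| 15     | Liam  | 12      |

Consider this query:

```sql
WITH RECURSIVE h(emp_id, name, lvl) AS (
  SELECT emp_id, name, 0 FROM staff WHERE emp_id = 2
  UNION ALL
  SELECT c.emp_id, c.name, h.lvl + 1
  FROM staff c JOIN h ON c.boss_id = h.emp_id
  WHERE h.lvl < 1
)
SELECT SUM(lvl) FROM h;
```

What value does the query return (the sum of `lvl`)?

2

Base: emp_id=2 (Pam) at lvl 0.
Iteration 1: rows with boss_id in {2} -> Vera (id 3, lvl 1), Dave (id 11, lvl 1).
Iteration 2: lvl < 1 fails for all current rows; recursion stops.
SUM(lvl) = 0 + 1 + 1 = 2.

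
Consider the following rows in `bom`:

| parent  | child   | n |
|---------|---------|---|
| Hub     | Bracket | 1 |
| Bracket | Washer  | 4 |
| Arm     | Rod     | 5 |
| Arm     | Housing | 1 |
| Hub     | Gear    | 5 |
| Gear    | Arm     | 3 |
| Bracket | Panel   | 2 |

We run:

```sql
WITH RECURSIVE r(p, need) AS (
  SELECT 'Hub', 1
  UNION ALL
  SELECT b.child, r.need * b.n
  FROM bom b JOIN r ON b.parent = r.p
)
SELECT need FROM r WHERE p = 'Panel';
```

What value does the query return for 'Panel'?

Base: (Hub, need=1).
Iteration 1: components of {Hub} -> Bracket = 1*1 = 1, Gear = 1*5 = 5.
Iteration 2: components of {Bracket,Gear} -> Arm = 5*3 = 15, Panel = 1*2 = 2, Washer = 1*4 = 4.
Iteration 3: components of {Arm,Panel,Washer} -> Housing = 15*1 = 15, Rod = 15*5 = 75.
Iteration 4: no further components; recursion stops.

2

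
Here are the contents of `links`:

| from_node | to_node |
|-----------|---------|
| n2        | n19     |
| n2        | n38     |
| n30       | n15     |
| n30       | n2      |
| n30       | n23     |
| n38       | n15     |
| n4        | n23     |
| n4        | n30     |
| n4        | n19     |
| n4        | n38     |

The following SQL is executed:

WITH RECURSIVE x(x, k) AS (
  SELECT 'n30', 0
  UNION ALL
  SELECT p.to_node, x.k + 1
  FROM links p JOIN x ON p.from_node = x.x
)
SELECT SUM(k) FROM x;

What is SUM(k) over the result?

10

Base: (n30, k=0).
Iteration 1: edges from {n30} -> (n15, k=1), (n2, k=1), (n23, k=1).
Iteration 2: edges from {n15,n2,n23} -> (n19, k=2), (n38, k=2).
Iteration 3: edges from {n19,n38} -> (n15, k=3).
Iteration 4: no outgoing edges from {n15}; recursion stops.
SUM(k) = 0 + 1 + 1 + 1 + 2 + 2 + 3 = 10.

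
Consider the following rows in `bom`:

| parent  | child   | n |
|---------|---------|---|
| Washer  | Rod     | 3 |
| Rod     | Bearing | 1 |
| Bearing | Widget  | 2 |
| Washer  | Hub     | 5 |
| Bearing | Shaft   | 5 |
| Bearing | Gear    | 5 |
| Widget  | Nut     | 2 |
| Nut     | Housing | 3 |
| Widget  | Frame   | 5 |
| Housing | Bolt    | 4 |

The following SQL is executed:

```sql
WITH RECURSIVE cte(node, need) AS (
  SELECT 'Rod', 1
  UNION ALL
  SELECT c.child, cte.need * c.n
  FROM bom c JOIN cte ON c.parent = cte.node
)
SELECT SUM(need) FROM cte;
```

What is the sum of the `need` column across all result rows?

88

Base: (Rod, need=1).
Iteration 1: components of {Rod} -> Bearing = 1*1 = 1.
Iteration 2: components of {Bearing} -> Gear = 1*5 = 5, Shaft = 1*5 = 5, Widget = 1*2 = 2.
Iteration 3: components of {Gear,Shaft,Widget} -> Frame = 2*5 = 10, Nut = 2*2 = 4.
Iteration 4: components of {Frame,Nut} -> Housing = 4*3 = 12.
Iteration 5: components of {Housing} -> Bolt = 12*4 = 48.
Iteration 6: no further components; recursion stops.
SUM(need) = 1 + 1 + 2 + 5 + 5 + 4 + 10 + 12 + 48 = 88.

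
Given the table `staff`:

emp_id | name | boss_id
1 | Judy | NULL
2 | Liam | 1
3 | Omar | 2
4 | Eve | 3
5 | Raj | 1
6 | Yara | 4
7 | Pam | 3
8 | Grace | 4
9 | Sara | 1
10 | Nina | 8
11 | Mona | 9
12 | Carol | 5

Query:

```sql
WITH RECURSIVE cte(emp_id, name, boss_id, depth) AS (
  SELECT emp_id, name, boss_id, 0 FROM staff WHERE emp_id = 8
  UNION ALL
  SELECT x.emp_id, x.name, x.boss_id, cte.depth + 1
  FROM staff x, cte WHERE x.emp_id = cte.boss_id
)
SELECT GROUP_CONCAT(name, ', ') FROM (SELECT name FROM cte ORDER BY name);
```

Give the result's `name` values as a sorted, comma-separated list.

Base: emp_id=8 (Grace), boss_id=4, depth 0.
Iteration 1: join on emp_id=4 -> Eve (id 4, boss_id=3, depth 1).
Iteration 2: join on emp_id=3 -> Omar (id 3, boss_id=2, depth 2).
Iteration 3: join on emp_id=2 -> Liam (id 2, boss_id=1, depth 3).
Iteration 4: join on emp_id=1 -> Judy (id 1, boss_id=NULL, depth 4).
Iteration 5: boss_id is NULL; no match; recursion stops.

Eve, Grace, Judy, Liam, Omar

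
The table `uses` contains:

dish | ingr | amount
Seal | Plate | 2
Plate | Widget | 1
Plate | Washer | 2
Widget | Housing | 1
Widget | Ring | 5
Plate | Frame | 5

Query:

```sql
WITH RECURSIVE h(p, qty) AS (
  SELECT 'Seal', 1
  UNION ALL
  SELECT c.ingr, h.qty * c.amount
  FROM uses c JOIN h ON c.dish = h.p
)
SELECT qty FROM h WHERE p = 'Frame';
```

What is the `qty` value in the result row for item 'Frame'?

10

Base: (Seal, qty=1).
Iteration 1: components of {Seal} -> Plate = 1*2 = 2.
Iteration 2: components of {Plate} -> Frame = 2*5 = 10, Washer = 2*2 = 4, Widget = 2*1 = 2.
Iteration 3: components of {Frame,Washer,Widget} -> Housing = 2*1 = 2, Ring = 2*5 = 10.
Iteration 4: no further components; recursion stops.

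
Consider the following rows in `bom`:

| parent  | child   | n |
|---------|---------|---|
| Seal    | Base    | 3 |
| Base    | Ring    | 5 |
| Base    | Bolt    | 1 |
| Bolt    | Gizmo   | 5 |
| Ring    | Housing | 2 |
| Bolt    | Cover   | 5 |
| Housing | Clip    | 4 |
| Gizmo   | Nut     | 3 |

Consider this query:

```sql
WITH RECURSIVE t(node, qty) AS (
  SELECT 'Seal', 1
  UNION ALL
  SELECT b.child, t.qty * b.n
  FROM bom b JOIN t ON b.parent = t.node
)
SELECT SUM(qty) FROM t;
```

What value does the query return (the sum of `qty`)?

Base: (Seal, qty=1).
Iteration 1: components of {Seal} -> Base = 1*3 = 3.
Iteration 2: components of {Base} -> Bolt = 3*1 = 3, Ring = 3*5 = 15.
Iteration 3: components of {Bolt,Ring} -> Cover = 3*5 = 15, Gizmo = 3*5 = 15, Housing = 15*2 = 30.
Iteration 4: components of {Cover,Gizmo,Housing} -> Clip = 30*4 = 120, Nut = 15*3 = 45.
Iteration 5: no further components; recursion stops.
SUM(qty) = 1 + 3 + 15 + 3 + 30 + 15 + 15 + 120 + 45 = 247.

247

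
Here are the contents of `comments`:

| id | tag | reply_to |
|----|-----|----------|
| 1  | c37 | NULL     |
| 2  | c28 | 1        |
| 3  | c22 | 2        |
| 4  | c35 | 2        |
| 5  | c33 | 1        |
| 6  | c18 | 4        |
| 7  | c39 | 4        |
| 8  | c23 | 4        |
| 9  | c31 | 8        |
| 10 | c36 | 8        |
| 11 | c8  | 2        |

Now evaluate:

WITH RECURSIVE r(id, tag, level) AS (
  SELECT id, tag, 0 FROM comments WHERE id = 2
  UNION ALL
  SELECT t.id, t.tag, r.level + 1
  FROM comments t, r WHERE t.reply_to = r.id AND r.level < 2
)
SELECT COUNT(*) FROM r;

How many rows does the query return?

7

Base: id=2 (c28) at level 0.
Iteration 1: rows with reply_to in {2} -> c22 (id 3, level 1), c35 (id 4, level 1), c8 (id 11, level 1).
Iteration 2: rows with reply_to in {3,4,11} -> c18 (id 6, level 2), c39 (id 7, level 2), c23 (id 8, level 2).
Iteration 3: level < 2 fails for all current rows; recursion stops.
Total rows emitted: 7.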